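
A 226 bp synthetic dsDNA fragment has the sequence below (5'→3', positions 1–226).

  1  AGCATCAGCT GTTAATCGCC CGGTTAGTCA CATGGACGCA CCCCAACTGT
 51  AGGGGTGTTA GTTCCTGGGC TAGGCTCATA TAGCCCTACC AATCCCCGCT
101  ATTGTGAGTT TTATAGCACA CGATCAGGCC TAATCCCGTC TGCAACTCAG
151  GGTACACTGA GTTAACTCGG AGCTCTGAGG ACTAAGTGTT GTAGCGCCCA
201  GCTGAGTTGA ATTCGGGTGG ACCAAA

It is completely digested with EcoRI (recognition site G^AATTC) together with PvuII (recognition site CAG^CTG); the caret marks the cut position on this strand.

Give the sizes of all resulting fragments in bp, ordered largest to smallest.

193, 17, 8, 8 bp

The EcoRI site (GAATTC) starts at position 209.
EcoRI cuts after the first base of each site, so after position 209.
PvuII sites (CAGCTG) start at positions 6, 199.
PvuII cuts after base 3 of each site, so after positions 8, 201.
Combined cut positions: 8, 201, 209.
Linear molecule, 3 cuts → 4 fragments:
  1–8 → 8 bp
  9–201 → 193 bp
  202–209 → 8 bp
  210–226 → 17 bp
Sorted largest to smallest: 193, 17, 8, 8 bp.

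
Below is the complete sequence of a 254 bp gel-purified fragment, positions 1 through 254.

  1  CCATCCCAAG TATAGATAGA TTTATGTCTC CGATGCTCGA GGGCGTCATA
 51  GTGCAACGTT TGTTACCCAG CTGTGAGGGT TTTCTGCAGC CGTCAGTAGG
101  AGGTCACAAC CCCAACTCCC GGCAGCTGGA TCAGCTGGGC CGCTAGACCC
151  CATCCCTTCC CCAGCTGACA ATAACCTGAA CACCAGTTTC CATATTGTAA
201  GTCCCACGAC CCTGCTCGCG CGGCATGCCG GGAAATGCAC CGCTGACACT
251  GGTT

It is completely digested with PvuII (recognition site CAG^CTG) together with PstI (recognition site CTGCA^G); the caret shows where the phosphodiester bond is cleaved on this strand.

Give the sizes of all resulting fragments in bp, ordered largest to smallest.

PvuII sites (CAGCTG) start at positions 68, 123, 132, 162.
PvuII cuts after base 3 of each site, so after positions 70, 125, 134, 164.
The PstI site (CTGCAG) starts at position 84.
PstI cuts after base 5 of each site (before the last base), so after position 88.
Combined cut positions: 70, 88, 125, 134, 164.
Linear molecule, 5 cuts → 6 fragments:
  1–70 → 70 bp
  71–88 → 18 bp
  89–125 → 37 bp
  126–134 → 9 bp
  135–164 → 30 bp
  165–254 → 90 bp
Sorted largest to smallest: 90, 70, 37, 30, 18, 9 bp.

90, 70, 37, 30, 18, 9 bp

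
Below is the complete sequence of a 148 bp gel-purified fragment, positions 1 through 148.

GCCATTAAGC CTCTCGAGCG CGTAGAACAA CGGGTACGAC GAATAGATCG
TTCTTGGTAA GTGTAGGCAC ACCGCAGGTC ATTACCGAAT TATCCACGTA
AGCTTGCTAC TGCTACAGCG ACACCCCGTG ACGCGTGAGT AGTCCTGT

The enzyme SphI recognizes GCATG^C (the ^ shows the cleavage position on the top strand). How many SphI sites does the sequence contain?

0

No occurrence of GCATGC is present in the sequence.
SphI does not cut: 0 sites.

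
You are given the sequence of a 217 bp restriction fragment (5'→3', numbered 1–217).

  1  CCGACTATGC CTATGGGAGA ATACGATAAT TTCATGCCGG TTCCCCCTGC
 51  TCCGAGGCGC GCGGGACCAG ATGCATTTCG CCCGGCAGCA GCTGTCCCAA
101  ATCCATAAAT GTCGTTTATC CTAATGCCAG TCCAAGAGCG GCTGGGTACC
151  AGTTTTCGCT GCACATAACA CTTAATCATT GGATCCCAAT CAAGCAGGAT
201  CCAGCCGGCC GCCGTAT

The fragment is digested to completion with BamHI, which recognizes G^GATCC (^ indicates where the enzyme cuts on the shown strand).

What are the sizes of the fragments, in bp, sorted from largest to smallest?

181, 20, 16 bp

BamHI sites (GGATCC) start at positions 181, 197.
BamHI cuts after the first base of each site, so after positions 181, 197.
Linear molecule, 2 cuts → 3 fragments:
  1–181 → 181 bp
  182–197 → 16 bp
  198–217 → 20 bp
Sorted largest to smallest: 181, 20, 16 bp.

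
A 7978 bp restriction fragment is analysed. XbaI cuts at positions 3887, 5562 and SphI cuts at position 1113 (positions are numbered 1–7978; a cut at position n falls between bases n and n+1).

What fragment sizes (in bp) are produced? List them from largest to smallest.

Combined cut positions (sorted): 1113, 3887, 5562.
Linear molecule, 3 cuts → 4 fragments:
  1113 − 0 = 1113 bp
  3887 − 1113 = 2774 bp
  5562 − 3887 = 1675 bp
  7978 − 5562 = 2416 bp
Sorted largest to smallest: 2774, 2416, 1675, 1113 bp.

2774, 2416, 1675, 1113 bp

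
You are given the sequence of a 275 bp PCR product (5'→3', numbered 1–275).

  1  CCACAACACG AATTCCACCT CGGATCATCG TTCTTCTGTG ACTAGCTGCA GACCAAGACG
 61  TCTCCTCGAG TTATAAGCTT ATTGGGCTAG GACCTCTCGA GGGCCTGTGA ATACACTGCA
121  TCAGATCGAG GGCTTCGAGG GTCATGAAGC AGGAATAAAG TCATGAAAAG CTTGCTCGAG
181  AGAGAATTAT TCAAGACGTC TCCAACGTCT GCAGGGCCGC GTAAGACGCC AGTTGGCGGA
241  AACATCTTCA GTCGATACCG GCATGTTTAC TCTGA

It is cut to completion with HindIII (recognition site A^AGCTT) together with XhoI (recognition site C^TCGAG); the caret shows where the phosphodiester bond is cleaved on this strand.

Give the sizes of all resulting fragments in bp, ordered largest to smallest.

100, 72, 65, 21, 10, 7 bp

HindIII sites (AAGCTT) start at positions 75, 168.
HindIII cuts after the first base of each site, so after positions 75, 168.
XhoI sites (CTCGAG) start at positions 65, 96, 175.
XhoI cuts after the first base of each site, so after positions 65, 96, 175.
Combined cut positions: 65, 75, 96, 168, 175.
Linear molecule, 5 cuts → 6 fragments:
  1–65 → 65 bp
  66–75 → 10 bp
  76–96 → 21 bp
  97–168 → 72 bp
  169–175 → 7 bp
  176–275 → 100 bp
Sorted largest to smallest: 100, 72, 65, 21, 10, 7 bp.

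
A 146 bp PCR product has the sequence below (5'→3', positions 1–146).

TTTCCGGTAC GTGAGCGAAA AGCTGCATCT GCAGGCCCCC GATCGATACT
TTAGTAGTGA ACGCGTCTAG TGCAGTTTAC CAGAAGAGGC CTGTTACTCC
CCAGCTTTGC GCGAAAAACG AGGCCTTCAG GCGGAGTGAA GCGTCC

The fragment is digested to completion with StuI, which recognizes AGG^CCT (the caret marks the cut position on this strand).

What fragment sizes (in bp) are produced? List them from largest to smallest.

89, 34, 23 bp

StuI sites (AGGCCT) start at positions 87, 121.
StuI cuts after base 3 of each site, so after positions 89, 123.
Linear molecule, 2 cuts → 3 fragments:
  1–89 → 89 bp
  90–123 → 34 bp
  124–146 → 23 bp
Sorted largest to smallest: 89, 34, 23 bp.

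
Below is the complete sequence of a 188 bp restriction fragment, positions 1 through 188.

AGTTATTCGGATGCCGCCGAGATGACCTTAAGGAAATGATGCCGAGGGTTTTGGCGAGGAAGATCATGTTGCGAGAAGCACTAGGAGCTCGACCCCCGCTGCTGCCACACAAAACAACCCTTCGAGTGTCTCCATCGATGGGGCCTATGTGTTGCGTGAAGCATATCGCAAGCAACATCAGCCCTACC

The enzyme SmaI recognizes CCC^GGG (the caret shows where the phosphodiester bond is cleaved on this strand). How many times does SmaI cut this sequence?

No occurrence of CCCGGG is present in the sequence.
SmaI does not cut: 0 sites.

0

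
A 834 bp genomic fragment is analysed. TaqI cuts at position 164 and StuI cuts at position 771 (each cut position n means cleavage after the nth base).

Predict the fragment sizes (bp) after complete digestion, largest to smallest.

607, 164, 63 bp

Combined cut positions (sorted): 164, 771.
Linear molecule, 2 cuts → 3 fragments:
  164 − 0 = 164 bp
  771 − 164 = 607 bp
  834 − 771 = 63 bp
Sorted largest to smallest: 607, 164, 63 bp.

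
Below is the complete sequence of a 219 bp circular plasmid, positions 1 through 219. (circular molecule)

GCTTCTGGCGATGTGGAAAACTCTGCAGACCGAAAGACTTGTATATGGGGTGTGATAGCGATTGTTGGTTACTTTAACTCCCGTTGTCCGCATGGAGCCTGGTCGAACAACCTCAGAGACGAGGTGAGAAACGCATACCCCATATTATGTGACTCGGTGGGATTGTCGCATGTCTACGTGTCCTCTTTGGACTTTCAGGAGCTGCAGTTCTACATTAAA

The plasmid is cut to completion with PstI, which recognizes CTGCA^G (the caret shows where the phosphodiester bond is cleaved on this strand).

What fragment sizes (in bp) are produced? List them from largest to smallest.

PstI sites (CTGCAG) start at positions 23, 202.
PstI cuts after base 5 of each site (before the last base), so after positions 27, 206.
Circular molecule, 2 cuts → 2 fragments:
  28–206 → 179 bp
  207–219 then 1–27 → 13 + 27 = 40 bp
Sorted largest to smallest: 179, 40 bp.

179, 40 bp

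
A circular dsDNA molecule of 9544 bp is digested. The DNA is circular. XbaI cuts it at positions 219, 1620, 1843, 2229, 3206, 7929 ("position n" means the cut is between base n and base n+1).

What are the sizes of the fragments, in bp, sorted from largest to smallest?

4723, 1834, 1401, 977, 386, 223 bp

Circular molecule, 6 cuts → 6 fragments:
  1620 − 219 = 1401 bp
  1843 − 1620 = 223 bp
  2229 − 1843 = 386 bp
  3206 − 2229 = 977 bp
  7929 − 3206 = 4723 bp
  wrap: 9544 − 7929 + 219 = 1834 bp
Sorted largest to smallest: 4723, 1834, 1401, 977, 386, 223 bp.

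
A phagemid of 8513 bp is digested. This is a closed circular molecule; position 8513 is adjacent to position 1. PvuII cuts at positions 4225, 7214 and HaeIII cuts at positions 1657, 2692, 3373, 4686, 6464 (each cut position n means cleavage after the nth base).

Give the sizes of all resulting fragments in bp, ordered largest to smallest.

2956, 1778, 1035, 852, 750, 681, 461 bp

Combined cut positions (sorted): 1657, 2692, 3373, 4225, 4686, 6464, 7214.
Circular molecule, 7 cuts → 7 fragments:
  2692 − 1657 = 1035 bp
  3373 − 2692 = 681 bp
  4225 − 3373 = 852 bp
  4686 − 4225 = 461 bp
  6464 − 4686 = 1778 bp
  7214 − 6464 = 750 bp
  wrap: 8513 − 7214 + 1657 = 2956 bp
Sorted largest to smallest: 2956, 1778, 1035, 852, 750, 681, 461 bp.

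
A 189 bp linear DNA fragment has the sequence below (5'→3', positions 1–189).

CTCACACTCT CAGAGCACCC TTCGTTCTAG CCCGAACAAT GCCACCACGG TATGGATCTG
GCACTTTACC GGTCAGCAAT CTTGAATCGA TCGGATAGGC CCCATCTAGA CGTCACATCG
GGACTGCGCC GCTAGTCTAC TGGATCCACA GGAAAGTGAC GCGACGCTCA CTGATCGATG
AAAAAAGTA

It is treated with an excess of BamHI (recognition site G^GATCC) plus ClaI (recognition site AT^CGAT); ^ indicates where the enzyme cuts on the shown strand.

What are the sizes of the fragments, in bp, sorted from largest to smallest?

87, 55, 33, 14 bp

The BamHI site (GGATCC) starts at position 142.
BamHI cuts after the first base of each site, so after position 142.
ClaI sites (ATCGAT) start at positions 86, 174.
ClaI cuts after base 2 of each site, so after positions 87, 175.
Combined cut positions: 87, 142, 175.
Linear molecule, 3 cuts → 4 fragments:
  1–87 → 87 bp
  88–142 → 55 bp
  143–175 → 33 bp
  176–189 → 14 bp
Sorted largest to smallest: 87, 55, 33, 14 bp.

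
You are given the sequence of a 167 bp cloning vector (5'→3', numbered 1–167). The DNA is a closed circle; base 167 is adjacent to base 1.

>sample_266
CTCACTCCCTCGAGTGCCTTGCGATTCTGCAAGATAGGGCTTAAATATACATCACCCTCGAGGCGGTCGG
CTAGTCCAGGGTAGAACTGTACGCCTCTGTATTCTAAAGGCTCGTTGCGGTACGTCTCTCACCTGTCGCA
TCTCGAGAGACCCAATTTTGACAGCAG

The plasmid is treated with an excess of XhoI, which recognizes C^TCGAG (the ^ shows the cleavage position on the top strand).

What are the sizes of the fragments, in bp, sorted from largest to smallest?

85, 48, 34 bp

XhoI sites (CTCGAG) start at positions 9, 57, 142.
XhoI cuts after the first base of each site, so after positions 9, 57, 142.
Circular molecule, 3 cuts → 3 fragments:
  10–57 → 48 bp
  58–142 → 85 bp
  143–167 then 1–9 → 25 + 9 = 34 bp
Sorted largest to smallest: 85, 48, 34 bp.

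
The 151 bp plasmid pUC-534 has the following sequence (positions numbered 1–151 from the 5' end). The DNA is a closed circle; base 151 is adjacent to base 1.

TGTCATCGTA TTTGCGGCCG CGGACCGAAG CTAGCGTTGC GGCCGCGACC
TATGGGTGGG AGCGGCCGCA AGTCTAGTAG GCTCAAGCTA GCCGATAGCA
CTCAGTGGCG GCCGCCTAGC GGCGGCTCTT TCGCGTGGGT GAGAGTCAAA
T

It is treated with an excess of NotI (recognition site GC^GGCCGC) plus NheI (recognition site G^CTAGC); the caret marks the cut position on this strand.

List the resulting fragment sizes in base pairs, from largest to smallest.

NotI sites (GCGGCCGC) start at positions 14, 39, 62, 108.
NotI cuts after base 2 of each site, so after positions 15, 40, 63, 109.
NheI sites (GCTAGC) start at positions 30, 87.
NheI cuts after the first base of each site, so after positions 30, 87.
Combined cut positions: 15, 30, 40, 63, 87, 109.
Circular molecule, 6 cuts → 6 fragments:
  16–30 → 15 bp
  31–40 → 10 bp
  41–63 → 23 bp
  64–87 → 24 bp
  88–109 → 22 bp
  110–151 then 1–15 → 42 + 15 = 57 bp
Sorted largest to smallest: 57, 24, 23, 22, 15, 10 bp.

57, 24, 23, 22, 15, 10 bp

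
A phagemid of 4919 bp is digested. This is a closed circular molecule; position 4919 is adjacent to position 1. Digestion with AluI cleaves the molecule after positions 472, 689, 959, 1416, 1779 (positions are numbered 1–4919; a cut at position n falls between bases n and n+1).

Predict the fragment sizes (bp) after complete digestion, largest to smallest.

3612, 457, 363, 270, 217 bp

Circular molecule, 5 cuts → 5 fragments:
  689 − 472 = 217 bp
  959 − 689 = 270 bp
  1416 − 959 = 457 bp
  1779 − 1416 = 363 bp
  wrap: 4919 − 1779 + 472 = 3612 bp
Sorted largest to smallest: 3612, 457, 363, 270, 217 bp.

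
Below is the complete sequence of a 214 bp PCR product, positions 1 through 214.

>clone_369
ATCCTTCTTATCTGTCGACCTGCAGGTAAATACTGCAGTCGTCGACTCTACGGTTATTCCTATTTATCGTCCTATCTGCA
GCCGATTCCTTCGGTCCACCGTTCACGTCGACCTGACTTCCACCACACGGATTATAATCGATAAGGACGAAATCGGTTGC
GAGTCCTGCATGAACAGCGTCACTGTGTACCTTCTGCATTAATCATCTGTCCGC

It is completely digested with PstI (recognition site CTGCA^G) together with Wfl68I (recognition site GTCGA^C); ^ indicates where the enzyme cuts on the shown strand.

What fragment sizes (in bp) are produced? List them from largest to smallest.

103, 35, 31, 18, 13, 8, 6 bp

PstI sites (CTGCAG) start at positions 20, 33, 76.
PstI cuts after base 5 of each site (before the last base), so after positions 24, 37, 80.
Wfl68I sites (GTCGAC) start at positions 14, 41, 107.
Wfl68I cuts after base 5 of each site (before the last base), so after positions 18, 45, 111.
Combined cut positions: 18, 24, 37, 45, 80, 111.
Linear molecule, 6 cuts → 7 fragments:
  1–18 → 18 bp
  19–24 → 6 bp
  25–37 → 13 bp
  38–45 → 8 bp
  46–80 → 35 bp
  81–111 → 31 bp
  112–214 → 103 bp
Sorted largest to smallest: 103, 35, 31, 18, 13, 8, 6 bp.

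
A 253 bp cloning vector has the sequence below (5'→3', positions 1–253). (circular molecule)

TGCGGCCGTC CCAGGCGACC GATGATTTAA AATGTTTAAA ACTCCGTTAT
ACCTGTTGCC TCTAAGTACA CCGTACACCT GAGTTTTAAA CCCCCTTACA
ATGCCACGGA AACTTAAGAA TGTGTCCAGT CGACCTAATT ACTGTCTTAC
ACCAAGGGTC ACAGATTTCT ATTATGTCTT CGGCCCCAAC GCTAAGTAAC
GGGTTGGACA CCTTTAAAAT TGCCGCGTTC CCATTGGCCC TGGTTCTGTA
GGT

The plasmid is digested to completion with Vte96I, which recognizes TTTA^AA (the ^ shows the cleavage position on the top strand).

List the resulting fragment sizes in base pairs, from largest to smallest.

128, 66, 50, 9 bp

Vte96I sites (TTTAAA) start at positions 26, 35, 85, 213.
Vte96I cuts after base 4 of each site, so after positions 29, 38, 88, 216.
Circular molecule, 4 cuts → 4 fragments:
  30–38 → 9 bp
  39–88 → 50 bp
  89–216 → 128 bp
  217–253 then 1–29 → 37 + 29 = 66 bp
Sorted largest to smallest: 128, 66, 50, 9 bp.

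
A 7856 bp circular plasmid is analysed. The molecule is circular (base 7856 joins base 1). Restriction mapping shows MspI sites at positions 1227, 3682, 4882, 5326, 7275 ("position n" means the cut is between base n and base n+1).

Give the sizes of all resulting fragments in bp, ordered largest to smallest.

2455, 1949, 1808, 1200, 444 bp

Circular molecule, 5 cuts → 5 fragments:
  3682 − 1227 = 2455 bp
  4882 − 3682 = 1200 bp
  5326 − 4882 = 444 bp
  7275 − 5326 = 1949 bp
  wrap: 7856 − 7275 + 1227 = 1808 bp
Sorted largest to smallest: 2455, 1949, 1808, 1200, 444 bp.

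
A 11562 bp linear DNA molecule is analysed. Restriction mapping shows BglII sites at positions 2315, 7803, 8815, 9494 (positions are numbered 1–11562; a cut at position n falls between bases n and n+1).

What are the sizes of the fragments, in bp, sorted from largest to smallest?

5488, 2315, 2068, 1012, 679 bp

Linear molecule, 4 cuts → 5 fragments:
  2315 − 0 = 2315 bp
  7803 − 2315 = 5488 bp
  8815 − 7803 = 1012 bp
  9494 − 8815 = 679 bp
  11562 − 9494 = 2068 bp
Sorted largest to smallest: 5488, 2315, 2068, 1012, 679 bp.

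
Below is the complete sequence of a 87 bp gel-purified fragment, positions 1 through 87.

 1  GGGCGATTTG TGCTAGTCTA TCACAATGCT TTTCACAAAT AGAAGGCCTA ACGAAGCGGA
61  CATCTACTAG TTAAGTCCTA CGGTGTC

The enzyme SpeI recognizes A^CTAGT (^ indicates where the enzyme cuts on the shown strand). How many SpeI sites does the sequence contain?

1

ACTAGT occurs starting at position 66.
SpeI cuts at 1 site.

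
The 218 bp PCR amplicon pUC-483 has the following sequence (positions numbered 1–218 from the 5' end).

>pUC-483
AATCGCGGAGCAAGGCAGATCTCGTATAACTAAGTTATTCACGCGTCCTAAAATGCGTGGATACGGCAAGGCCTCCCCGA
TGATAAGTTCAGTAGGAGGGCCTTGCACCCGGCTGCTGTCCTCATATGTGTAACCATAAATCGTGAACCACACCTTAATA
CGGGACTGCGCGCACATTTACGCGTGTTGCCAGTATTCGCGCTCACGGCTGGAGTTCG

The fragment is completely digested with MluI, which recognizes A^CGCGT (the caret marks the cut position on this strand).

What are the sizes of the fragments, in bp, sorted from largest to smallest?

139, 41, 38 bp

MluI sites (ACGCGT) start at positions 41, 180.
MluI cuts after the first base of each site, so after positions 41, 180.
Linear molecule, 2 cuts → 3 fragments:
  1–41 → 41 bp
  42–180 → 139 bp
  181–218 → 38 bp
Sorted largest to smallest: 139, 41, 38 bp.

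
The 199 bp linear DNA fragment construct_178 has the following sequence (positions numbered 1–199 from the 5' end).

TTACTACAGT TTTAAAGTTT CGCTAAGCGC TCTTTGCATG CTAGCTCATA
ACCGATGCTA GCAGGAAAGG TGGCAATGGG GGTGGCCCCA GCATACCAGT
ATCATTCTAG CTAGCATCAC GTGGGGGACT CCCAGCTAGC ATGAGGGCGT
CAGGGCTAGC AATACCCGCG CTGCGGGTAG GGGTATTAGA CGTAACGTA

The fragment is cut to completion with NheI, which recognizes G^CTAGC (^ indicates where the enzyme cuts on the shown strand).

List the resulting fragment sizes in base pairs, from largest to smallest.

53, 44, 40, 25, 20, 17 bp

NheI sites (GCTAGC) start at positions 40, 57, 110, 135, 155.
NheI cuts after the first base of each site, so after positions 40, 57, 110, 135, 155.
Linear molecule, 5 cuts → 6 fragments:
  1–40 → 40 bp
  41–57 → 17 bp
  58–110 → 53 bp
  111–135 → 25 bp
  136–155 → 20 bp
  156–199 → 44 bp
Sorted largest to smallest: 53, 44, 40, 25, 20, 17 bp.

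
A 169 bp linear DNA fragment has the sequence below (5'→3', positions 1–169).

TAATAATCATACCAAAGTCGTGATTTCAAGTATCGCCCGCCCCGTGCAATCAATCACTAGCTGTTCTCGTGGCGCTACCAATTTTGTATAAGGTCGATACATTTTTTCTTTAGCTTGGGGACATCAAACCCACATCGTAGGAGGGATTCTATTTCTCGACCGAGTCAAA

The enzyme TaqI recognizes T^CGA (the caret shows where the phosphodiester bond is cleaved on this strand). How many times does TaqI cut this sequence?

TCGA occurs starting at positions 94, 156.
TaqI cuts at 2 sites.

2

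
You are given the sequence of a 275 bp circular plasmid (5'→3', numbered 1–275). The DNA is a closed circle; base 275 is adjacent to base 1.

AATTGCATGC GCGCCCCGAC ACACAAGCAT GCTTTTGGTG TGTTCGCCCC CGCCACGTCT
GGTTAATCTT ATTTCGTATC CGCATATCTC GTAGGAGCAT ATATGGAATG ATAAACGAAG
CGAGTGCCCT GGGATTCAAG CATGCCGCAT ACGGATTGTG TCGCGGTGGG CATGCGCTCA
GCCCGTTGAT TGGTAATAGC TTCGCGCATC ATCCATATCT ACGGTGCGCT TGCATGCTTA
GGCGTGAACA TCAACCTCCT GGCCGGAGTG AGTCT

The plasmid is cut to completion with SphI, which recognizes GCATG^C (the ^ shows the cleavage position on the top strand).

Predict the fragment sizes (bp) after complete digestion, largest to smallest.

SphI sites (GCATGC) start at positions 5, 27, 140, 170, 232.
SphI cuts after base 5 of each site (before the last base), so after positions 9, 31, 144, 174, 236.
Circular molecule, 5 cuts → 5 fragments:
  10–31 → 22 bp
  32–144 → 113 bp
  145–174 → 30 bp
  175–236 → 62 bp
  237–275 then 1–9 → 39 + 9 = 48 bp
Sorted largest to smallest: 113, 62, 48, 30, 22 bp.

113, 62, 48, 30, 22 bp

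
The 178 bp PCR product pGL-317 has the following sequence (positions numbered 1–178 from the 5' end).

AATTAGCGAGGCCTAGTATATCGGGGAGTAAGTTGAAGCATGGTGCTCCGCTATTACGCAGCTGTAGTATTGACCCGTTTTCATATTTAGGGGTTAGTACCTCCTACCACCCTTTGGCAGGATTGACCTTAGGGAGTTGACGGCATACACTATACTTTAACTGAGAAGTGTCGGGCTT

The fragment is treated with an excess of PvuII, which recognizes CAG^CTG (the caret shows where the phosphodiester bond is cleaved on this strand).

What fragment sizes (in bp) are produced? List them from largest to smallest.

117, 61 bp

The PvuII site (CAGCTG) starts at position 59.
PvuII cuts after base 3 of each site, so after position 61.
Linear molecule, 1 cut → 2 fragments:
  1–61 → 61 bp
  62–178 → 117 bp
Sorted largest to smallest: 117, 61 bp.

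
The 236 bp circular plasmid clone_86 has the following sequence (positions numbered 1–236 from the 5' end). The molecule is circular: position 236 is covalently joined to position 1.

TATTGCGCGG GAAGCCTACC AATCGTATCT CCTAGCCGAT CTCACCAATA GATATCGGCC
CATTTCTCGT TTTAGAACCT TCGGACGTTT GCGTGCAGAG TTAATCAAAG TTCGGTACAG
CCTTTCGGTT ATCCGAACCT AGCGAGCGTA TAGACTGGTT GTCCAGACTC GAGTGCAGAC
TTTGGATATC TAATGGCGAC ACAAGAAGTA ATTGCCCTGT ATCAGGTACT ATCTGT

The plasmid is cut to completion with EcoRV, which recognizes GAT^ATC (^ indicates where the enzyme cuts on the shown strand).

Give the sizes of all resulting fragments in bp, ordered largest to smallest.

EcoRV sites (GATATC) start at positions 51, 185.
EcoRV cuts after base 3 of each site, so after positions 53, 187.
Circular molecule, 2 cuts → 2 fragments:
  54–187 → 134 bp
  188–236 then 1–53 → 49 + 53 = 102 bp
Sorted largest to smallest: 134, 102 bp.

134, 102 bp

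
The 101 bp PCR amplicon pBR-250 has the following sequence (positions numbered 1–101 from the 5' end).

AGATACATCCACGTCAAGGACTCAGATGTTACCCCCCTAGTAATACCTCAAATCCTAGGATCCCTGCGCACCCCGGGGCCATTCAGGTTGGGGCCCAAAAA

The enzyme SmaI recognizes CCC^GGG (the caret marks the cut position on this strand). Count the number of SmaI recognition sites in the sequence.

CCCGGG occurs starting at position 72.
SmaI cuts at 1 site.

1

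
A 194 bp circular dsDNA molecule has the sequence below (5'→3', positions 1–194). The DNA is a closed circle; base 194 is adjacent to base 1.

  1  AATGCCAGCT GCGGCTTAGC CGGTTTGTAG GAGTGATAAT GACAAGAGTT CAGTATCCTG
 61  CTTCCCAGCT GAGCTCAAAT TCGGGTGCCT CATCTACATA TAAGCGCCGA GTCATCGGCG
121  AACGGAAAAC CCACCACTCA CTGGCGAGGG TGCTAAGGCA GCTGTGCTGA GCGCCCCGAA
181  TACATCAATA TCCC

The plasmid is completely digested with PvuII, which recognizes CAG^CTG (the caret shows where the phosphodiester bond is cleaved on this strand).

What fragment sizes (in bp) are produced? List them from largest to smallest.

93, 60, 41 bp

PvuII sites (CAGCTG) start at positions 6, 66, 159.
PvuII cuts after base 3 of each site, so after positions 8, 68, 161.
Circular molecule, 3 cuts → 3 fragments:
  9–68 → 60 bp
  69–161 → 93 bp
  162–194 then 1–8 → 33 + 8 = 41 bp
Sorted largest to smallest: 93, 60, 41 bp.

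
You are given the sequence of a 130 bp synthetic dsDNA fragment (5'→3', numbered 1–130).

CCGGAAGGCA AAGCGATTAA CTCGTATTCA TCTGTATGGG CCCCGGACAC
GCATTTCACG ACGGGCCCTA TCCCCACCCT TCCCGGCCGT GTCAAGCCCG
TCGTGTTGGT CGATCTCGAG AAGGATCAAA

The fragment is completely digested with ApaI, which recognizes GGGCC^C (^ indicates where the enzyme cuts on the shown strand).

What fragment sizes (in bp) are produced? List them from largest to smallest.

ApaI sites (GGGCCC) start at positions 38, 63.
ApaI cuts after base 5 of each site (before the last base), so after positions 42, 67.
Linear molecule, 2 cuts → 3 fragments:
  1–42 → 42 bp
  43–67 → 25 bp
  68–130 → 63 bp
Sorted largest to smallest: 63, 42, 25 bp.

63, 42, 25 bp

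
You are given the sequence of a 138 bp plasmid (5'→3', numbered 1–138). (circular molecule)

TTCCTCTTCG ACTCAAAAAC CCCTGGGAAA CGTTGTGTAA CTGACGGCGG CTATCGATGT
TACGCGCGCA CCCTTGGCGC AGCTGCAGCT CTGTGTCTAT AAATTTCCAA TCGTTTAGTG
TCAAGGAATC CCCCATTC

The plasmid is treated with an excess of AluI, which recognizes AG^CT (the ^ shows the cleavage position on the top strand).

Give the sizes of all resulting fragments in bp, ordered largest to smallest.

132, 6 bp

AluI sites (AGCT) start at positions 81, 87.
AluI cuts after base 2 of each site, so after positions 82, 88.
Circular molecule, 2 cuts → 2 fragments:
  83–88 → 6 bp
  89–138 then 1–82 → 50 + 82 = 132 bp
Sorted largest to smallest: 132, 6 bp.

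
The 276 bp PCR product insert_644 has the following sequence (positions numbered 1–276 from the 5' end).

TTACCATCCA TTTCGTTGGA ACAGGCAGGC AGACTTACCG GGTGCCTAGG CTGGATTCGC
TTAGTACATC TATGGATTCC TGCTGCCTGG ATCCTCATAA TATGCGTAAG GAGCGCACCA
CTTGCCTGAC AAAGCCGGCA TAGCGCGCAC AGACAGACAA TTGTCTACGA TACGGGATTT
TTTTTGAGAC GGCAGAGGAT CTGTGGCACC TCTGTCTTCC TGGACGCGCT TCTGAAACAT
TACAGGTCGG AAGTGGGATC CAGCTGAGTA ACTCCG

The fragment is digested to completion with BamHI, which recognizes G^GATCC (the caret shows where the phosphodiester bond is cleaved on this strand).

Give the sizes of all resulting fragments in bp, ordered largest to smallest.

BamHI sites (GGATCC) start at positions 89, 256.
BamHI cuts after the first base of each site, so after positions 89, 256.
Linear molecule, 2 cuts → 3 fragments:
  1–89 → 89 bp
  90–256 → 167 bp
  257–276 → 20 bp
Sorted largest to smallest: 167, 89, 20 bp.

167, 89, 20 bp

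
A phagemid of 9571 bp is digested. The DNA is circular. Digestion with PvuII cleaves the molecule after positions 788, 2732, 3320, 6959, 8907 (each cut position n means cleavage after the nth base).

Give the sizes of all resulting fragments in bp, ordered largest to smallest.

3639, 1948, 1944, 1452, 588 bp

Circular molecule, 5 cuts → 5 fragments:
  2732 − 788 = 1944 bp
  3320 − 2732 = 588 bp
  6959 − 3320 = 3639 bp
  8907 − 6959 = 1948 bp
  wrap: 9571 − 8907 + 788 = 1452 bp
Sorted largest to smallest: 3639, 1948, 1944, 1452, 588 bp.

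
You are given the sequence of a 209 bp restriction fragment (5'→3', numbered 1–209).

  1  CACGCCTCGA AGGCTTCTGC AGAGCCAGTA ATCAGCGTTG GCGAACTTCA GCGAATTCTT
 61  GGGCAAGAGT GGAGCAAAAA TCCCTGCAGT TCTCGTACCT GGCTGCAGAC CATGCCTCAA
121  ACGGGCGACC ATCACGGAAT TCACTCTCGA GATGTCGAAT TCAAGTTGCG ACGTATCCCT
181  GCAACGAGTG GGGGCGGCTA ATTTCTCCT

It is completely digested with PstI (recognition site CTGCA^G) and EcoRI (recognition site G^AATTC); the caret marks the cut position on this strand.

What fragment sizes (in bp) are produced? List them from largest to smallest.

PstI sites (CTGCAG) start at positions 17, 84, 103.
PstI cuts after base 5 of each site (before the last base), so after positions 21, 88, 107.
EcoRI sites (GAATTC) start at positions 53, 137, 157.
EcoRI cuts after the first base of each site, so after positions 53, 137, 157.
Combined cut positions: 21, 53, 88, 107, 137, 157.
Linear molecule, 6 cuts → 7 fragments:
  1–21 → 21 bp
  22–53 → 32 bp
  54–88 → 35 bp
  89–107 → 19 bp
  108–137 → 30 bp
  138–157 → 20 bp
  158–209 → 52 bp
Sorted largest to smallest: 52, 35, 32, 30, 21, 20, 19 bp.

52, 35, 32, 30, 21, 20, 19 bp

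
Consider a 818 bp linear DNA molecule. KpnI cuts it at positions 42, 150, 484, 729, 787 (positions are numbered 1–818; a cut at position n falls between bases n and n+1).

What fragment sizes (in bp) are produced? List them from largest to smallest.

Linear molecule, 5 cuts → 6 fragments:
  42 − 0 = 42 bp
  150 − 42 = 108 bp
  484 − 150 = 334 bp
  729 − 484 = 245 bp
  787 − 729 = 58 bp
  818 − 787 = 31 bp
Sorted largest to smallest: 334, 245, 108, 58, 42, 31 bp.

334, 245, 108, 58, 42, 31 bp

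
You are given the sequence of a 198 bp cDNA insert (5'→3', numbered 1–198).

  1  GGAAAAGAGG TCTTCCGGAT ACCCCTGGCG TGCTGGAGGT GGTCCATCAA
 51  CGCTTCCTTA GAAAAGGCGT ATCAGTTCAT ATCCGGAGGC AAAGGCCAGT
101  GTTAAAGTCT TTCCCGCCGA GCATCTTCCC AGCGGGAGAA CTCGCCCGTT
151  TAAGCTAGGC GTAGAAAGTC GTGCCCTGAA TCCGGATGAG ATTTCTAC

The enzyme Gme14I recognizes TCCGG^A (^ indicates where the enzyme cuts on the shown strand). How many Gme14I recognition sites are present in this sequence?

TCCGGA occurs starting at positions 14, 82, 181.
Gme14I cuts at 3 sites.

3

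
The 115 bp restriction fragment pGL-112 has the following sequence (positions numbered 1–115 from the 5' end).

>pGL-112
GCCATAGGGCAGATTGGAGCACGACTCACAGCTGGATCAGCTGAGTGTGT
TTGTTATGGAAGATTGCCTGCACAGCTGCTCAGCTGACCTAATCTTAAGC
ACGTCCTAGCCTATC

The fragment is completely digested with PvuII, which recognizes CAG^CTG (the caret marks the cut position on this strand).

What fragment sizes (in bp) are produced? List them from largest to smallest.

PvuII sites (CAGCTG) start at positions 29, 38, 73, 81.
PvuII cuts after base 3 of each site, so after positions 31, 40, 75, 83.
Linear molecule, 4 cuts → 5 fragments:
  1–31 → 31 bp
  32–40 → 9 bp
  41–75 → 35 bp
  76–83 → 8 bp
  84–115 → 32 bp
Sorted largest to smallest: 35, 32, 31, 9, 8 bp.

35, 32, 31, 9, 8 bp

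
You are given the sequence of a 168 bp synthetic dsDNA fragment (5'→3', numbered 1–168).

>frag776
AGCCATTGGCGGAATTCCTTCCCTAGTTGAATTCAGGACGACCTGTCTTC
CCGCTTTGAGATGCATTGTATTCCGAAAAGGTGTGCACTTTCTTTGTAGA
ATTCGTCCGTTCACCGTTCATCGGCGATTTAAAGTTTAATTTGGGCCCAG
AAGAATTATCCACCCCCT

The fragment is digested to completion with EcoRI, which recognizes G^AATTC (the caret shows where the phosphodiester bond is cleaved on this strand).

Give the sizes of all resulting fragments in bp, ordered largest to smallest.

70, 69, 17, 12 bp

EcoRI sites (GAATTC) start at positions 12, 29, 99.
EcoRI cuts after the first base of each site, so after positions 12, 29, 99.
Linear molecule, 3 cuts → 4 fragments:
  1–12 → 12 bp
  13–29 → 17 bp
  30–99 → 70 bp
  100–168 → 69 bp
Sorted largest to smallest: 70, 69, 17, 12 bp.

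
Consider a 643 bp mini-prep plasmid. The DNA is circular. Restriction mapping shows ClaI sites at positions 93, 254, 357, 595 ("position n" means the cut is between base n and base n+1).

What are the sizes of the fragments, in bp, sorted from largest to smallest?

Circular molecule, 4 cuts → 4 fragments:
  254 − 93 = 161 bp
  357 − 254 = 103 bp
  595 − 357 = 238 bp
  wrap: 643 − 595 + 93 = 141 bp
Sorted largest to smallest: 238, 161, 141, 103 bp.

238, 161, 141, 103 bp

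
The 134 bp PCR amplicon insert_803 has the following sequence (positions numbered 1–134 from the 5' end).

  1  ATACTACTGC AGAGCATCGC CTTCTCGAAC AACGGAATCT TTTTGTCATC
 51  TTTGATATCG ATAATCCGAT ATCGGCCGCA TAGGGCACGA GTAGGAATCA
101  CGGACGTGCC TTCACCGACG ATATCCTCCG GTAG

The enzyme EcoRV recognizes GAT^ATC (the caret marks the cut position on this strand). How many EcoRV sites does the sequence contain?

GATATC occurs starting at positions 54, 68, 120.
EcoRV cuts at 3 sites.

3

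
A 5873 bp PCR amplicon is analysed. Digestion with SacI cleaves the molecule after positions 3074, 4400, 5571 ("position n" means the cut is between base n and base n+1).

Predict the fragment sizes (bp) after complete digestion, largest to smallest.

Linear molecule, 3 cuts → 4 fragments:
  3074 − 0 = 3074 bp
  4400 − 3074 = 1326 bp
  5571 − 4400 = 1171 bp
  5873 − 5571 = 302 bp
Sorted largest to smallest: 3074, 1326, 1171, 302 bp.

3074, 1326, 1171, 302 bp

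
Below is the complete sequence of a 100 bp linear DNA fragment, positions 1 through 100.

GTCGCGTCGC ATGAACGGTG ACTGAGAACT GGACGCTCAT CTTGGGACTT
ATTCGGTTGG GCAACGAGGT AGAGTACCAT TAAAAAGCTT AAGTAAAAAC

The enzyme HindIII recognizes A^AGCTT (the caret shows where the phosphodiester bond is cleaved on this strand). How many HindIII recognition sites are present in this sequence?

AAGCTT occurs starting at position 85.
HindIII cuts at 1 site.

1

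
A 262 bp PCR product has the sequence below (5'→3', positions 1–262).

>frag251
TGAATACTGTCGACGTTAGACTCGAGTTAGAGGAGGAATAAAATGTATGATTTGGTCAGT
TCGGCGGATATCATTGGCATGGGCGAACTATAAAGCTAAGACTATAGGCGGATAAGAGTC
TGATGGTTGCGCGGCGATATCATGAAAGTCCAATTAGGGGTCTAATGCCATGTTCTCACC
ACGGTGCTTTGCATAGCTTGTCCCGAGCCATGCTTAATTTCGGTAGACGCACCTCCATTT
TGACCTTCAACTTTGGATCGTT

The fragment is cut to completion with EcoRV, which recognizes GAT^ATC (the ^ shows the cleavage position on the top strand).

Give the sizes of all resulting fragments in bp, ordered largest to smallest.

EcoRV sites (GATATC) start at positions 67, 136.
EcoRV cuts after base 3 of each site, so after positions 69, 138.
Linear molecule, 2 cuts → 3 fragments:
  1–69 → 69 bp
  70–138 → 69 bp
  139–262 → 124 bp
Sorted largest to smallest: 124, 69, 69 bp.

124, 69, 69 bp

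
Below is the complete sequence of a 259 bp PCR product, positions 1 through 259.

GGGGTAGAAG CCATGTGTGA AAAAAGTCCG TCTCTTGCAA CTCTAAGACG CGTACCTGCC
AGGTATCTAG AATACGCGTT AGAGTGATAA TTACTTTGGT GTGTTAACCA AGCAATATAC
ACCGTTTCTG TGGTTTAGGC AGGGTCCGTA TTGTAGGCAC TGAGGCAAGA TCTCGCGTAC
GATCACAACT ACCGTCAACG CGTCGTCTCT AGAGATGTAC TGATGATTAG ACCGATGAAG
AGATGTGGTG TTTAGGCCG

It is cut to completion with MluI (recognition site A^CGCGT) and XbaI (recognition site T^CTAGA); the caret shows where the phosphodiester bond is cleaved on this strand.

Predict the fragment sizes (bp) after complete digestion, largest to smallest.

124, 51, 48, 18, 10, 8 bp

MluI sites (ACGCGT) start at positions 48, 74, 198.
MluI cuts after the first base of each site, so after positions 48, 74, 198.
XbaI sites (TCTAGA) start at positions 66, 208.
XbaI cuts after the first base of each site, so after positions 66, 208.
Combined cut positions: 48, 66, 74, 198, 208.
Linear molecule, 5 cuts → 6 fragments:
  1–48 → 48 bp
  49–66 → 18 bp
  67–74 → 8 bp
  75–198 → 124 bp
  199–208 → 10 bp
  209–259 → 51 bp
Sorted largest to smallest: 124, 51, 48, 18, 10, 8 bp.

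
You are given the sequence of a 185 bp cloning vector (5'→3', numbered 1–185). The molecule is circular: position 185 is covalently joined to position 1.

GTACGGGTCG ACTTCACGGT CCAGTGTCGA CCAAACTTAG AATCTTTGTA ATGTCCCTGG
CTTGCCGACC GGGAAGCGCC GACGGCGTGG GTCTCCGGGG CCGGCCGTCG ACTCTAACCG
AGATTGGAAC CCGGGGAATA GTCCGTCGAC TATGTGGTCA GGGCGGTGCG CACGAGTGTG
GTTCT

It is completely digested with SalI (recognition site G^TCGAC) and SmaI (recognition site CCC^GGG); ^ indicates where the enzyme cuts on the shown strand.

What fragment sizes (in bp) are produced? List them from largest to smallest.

SalI sites (GTCGAC) start at positions 7, 26, 107, 145.
SalI cuts after the first base of each site, so after positions 7, 26, 107, 145.
The SmaI site (CCCGGG) starts at position 130.
SmaI cuts after base 3 of each site, so after position 132.
Combined cut positions: 7, 26, 107, 132, 145.
Circular molecule, 5 cuts → 5 fragments:
  8–26 → 19 bp
  27–107 → 81 bp
  108–132 → 25 bp
  133–145 → 13 bp
  146–185 then 1–7 → 40 + 7 = 47 bp
Sorted largest to smallest: 81, 47, 25, 19, 13 bp.

81, 47, 25, 19, 13 bp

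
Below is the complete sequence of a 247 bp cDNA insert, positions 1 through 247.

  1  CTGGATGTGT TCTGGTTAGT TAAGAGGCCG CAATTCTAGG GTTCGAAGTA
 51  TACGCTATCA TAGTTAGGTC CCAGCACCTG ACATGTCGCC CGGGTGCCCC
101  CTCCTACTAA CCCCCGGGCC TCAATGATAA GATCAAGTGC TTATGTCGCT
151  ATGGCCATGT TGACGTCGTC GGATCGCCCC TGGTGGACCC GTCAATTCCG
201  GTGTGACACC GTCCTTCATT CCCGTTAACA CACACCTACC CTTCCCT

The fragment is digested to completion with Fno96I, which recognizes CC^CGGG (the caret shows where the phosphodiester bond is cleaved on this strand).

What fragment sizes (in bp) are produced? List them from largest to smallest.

133, 90, 24 bp

Fno96I sites (CCCGGG) start at positions 89, 113.
Fno96I cuts after base 2 of each site, so after positions 90, 114.
Linear molecule, 2 cuts → 3 fragments:
  1–90 → 90 bp
  91–114 → 24 bp
  115–247 → 133 bp
Sorted largest to smallest: 133, 90, 24 bp.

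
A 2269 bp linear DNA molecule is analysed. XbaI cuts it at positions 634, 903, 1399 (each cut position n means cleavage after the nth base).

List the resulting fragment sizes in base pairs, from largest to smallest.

870, 634, 496, 269 bp

Linear molecule, 3 cuts → 4 fragments:
  634 − 0 = 634 bp
  903 − 634 = 269 bp
  1399 − 903 = 496 bp
  2269 − 1399 = 870 bp
Sorted largest to smallest: 870, 634, 496, 269 bp.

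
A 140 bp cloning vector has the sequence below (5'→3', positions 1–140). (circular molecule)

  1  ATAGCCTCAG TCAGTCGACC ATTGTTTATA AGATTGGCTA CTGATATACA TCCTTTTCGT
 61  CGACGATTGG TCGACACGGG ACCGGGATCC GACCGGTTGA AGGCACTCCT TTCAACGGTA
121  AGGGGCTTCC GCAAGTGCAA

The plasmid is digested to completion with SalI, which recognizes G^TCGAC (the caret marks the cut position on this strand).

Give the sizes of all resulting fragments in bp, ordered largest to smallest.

84, 45, 11 bp

SalI sites (GTCGAC) start at positions 14, 59, 70.
SalI cuts after the first base of each site, so after positions 14, 59, 70.
Circular molecule, 3 cuts → 3 fragments:
  15–59 → 45 bp
  60–70 → 11 bp
  71–140 then 1–14 → 70 + 14 = 84 bp
Sorted largest to smallest: 84, 45, 11 bp.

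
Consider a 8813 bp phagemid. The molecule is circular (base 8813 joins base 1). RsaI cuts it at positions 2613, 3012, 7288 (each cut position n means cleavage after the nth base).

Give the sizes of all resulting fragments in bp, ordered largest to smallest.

4276, 4138, 399 bp

Circular molecule, 3 cuts → 3 fragments:
  3012 − 2613 = 399 bp
  7288 − 3012 = 4276 bp
  wrap: 8813 − 7288 + 2613 = 4138 bp
Sorted largest to smallest: 4276, 4138, 399 bp.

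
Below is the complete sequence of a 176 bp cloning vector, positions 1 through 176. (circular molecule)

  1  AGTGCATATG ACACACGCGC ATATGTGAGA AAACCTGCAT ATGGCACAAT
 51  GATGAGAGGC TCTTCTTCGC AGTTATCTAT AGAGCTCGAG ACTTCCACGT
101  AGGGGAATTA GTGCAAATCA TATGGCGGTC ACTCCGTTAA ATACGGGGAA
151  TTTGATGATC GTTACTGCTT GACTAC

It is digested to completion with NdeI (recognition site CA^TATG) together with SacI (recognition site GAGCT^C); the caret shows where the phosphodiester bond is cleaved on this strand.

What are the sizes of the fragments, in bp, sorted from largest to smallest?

NdeI sites (CATATG) start at positions 5, 20, 38, 119.
NdeI cuts after base 2 of each site, so after positions 6, 21, 39, 120.
The SacI site (GAGCTC) starts at position 82.
SacI cuts after base 5 of each site (before the last base), so after position 86.
Combined cut positions: 6, 21, 39, 86, 120.
Circular molecule, 5 cuts → 5 fragments:
  7–21 → 15 bp
  22–39 → 18 bp
  40–86 → 47 bp
  87–120 → 34 bp
  121–176 then 1–6 → 56 + 6 = 62 bp
Sorted largest to smallest: 62, 47, 34, 18, 15 bp.

62, 47, 34, 18, 15 bp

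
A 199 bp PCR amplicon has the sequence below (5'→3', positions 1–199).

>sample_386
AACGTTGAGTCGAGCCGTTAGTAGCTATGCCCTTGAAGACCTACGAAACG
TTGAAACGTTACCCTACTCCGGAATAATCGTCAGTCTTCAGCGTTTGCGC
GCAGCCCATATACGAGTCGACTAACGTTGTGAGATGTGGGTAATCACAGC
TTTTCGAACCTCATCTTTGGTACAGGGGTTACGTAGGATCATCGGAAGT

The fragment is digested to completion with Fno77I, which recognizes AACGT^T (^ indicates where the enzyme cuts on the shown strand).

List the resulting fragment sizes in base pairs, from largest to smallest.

Fno77I sites (AACGTT) start at positions 1, 47, 55, 123.
Fno77I cuts after base 5 of each site (before the last base), so after positions 5, 51, 59, 127.
Linear molecule, 4 cuts → 5 fragments:
  1–5 → 5 bp
  6–51 → 46 bp
  52–59 → 8 bp
  60–127 → 68 bp
  128–199 → 72 bp
Sorted largest to smallest: 72, 68, 46, 8, 5 bp.

72, 68, 46, 8, 5 bp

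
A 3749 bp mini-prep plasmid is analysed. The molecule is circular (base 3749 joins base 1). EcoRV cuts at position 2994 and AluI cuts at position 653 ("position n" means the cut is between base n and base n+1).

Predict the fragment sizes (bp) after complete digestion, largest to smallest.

Combined cut positions (sorted): 653, 2994.
Circular molecule, 2 cuts → 2 fragments:
  2994 − 653 = 2341 bp
  wrap: 3749 − 2994 + 653 = 1408 bp
Sorted largest to smallest: 2341, 1408 bp.

2341, 1408 bp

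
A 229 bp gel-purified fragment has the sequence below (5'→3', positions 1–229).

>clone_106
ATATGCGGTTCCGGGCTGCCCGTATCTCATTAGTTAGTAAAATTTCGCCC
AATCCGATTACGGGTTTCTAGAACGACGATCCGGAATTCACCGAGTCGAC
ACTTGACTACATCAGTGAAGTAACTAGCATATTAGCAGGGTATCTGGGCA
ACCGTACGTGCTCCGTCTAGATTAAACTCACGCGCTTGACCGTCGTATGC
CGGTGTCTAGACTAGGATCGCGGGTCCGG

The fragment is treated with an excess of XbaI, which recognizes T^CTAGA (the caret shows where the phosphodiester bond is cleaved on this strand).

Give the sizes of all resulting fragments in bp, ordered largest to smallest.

XbaI sites (TCTAGA) start at positions 67, 166, 206.
XbaI cuts after the first base of each site, so after positions 67, 166, 206.
Linear molecule, 3 cuts → 4 fragments:
  1–67 → 67 bp
  68–166 → 99 bp
  167–206 → 40 bp
  207–229 → 23 bp
Sorted largest to smallest: 99, 67, 40, 23 bp.

99, 67, 40, 23 bp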